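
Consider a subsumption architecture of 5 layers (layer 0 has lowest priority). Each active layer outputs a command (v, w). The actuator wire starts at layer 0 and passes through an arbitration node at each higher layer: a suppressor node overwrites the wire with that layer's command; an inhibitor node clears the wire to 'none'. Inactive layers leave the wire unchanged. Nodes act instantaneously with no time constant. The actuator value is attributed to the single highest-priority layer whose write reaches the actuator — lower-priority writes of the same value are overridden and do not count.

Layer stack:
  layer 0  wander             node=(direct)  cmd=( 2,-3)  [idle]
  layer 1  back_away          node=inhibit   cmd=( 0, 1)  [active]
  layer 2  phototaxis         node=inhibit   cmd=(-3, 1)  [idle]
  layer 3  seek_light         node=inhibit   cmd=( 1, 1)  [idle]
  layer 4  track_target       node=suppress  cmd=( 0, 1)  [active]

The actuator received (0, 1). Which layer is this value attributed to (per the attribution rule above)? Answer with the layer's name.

track_target

[0] wander off; wire := none
[1] back_away on (inhibit); wire := none
[2] phototaxis off; pass none
[3] seek_light off; pass none
[4] track_target on (suppress); wire := (0, 1)
output (0, 1)
last writer: layer 4 = track_target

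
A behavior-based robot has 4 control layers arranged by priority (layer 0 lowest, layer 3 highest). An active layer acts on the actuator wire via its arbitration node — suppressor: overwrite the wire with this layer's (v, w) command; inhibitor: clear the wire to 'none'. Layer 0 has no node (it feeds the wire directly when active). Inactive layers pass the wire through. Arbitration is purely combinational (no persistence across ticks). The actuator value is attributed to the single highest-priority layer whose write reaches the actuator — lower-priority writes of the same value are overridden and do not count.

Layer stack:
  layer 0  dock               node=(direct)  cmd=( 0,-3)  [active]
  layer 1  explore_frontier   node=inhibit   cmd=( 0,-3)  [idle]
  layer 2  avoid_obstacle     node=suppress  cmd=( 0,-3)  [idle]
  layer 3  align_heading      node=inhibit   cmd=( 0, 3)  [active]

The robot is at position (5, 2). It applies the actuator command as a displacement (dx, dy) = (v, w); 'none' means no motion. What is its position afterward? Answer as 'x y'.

layer 0 (dock) active — direct: (0, -3)
layer 1 (explore_frontier) idle — unchanged: (0, -3)
layer 2 (avoid_obstacle) idle — unchanged: (0, -3)
layer 3 (align_heading) active — inhibits: none
→ actuator none
position: (5, 2) + none = (5, 2)

5 2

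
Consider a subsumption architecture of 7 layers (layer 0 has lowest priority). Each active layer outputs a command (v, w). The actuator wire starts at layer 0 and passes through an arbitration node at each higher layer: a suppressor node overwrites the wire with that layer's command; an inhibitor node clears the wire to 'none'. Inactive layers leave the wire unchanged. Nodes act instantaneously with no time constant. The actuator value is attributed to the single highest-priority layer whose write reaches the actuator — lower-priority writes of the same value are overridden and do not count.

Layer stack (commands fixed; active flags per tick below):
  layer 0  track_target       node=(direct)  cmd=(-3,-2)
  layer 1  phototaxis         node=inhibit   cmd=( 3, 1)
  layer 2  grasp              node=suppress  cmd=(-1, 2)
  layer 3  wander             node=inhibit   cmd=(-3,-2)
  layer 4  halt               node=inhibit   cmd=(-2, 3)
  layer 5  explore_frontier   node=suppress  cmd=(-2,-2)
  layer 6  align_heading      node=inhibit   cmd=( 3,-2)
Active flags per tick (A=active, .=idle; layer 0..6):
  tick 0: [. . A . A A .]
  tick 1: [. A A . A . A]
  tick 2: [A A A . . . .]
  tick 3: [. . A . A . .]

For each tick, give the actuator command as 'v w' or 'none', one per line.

-2 -2
none
-1 2
none

tick 0:
  layer 0 (track_target) idle — none
  layer 1 (phototaxis) idle — unchanged: none
  layer 2 (grasp) active — suppresses: (-1, 2)
  layer 3 (wander) idle — unchanged: (-1, 2)
  layer 4 (halt) active — inhibits: none
  layer 5 (explore_frontier) active — suppresses: (-2, -2)
  layer 6 (align_heading) idle — unchanged: (-2, -2)
  → actuator (-2, -2)
tick 1:
  layer 0 (track_target) idle — none
  layer 1 (phototaxis) active — inhibits: none
  layer 2 (grasp) active — suppresses: (-1, 2)
  layer 3 (wander) idle — unchanged: (-1, 2)
  layer 4 (halt) active — inhibits: none
  layer 5 (explore_frontier) idle — unchanged: none
  layer 6 (align_heading) active — inhibits: none
  → actuator none
tick 2:
  layer 0 (track_target) active — direct: (-3, -2)
  layer 1 (phototaxis) active — inhibits: none
  layer 2 (grasp) active — suppresses: (-1, 2)
  layer 3 (wander) idle — unchanged: (-1, 2)
  layer 4 (halt) idle — unchanged: (-1, 2)
  layer 5 (explore_frontier) idle — unchanged: (-1, 2)
  layer 6 (align_heading) idle — unchanged: (-1, 2)
  → actuator (-1, 2)
tick 3:
  layer 0 (track_target) idle — none
  layer 1 (phototaxis) idle — unchanged: none
  layer 2 (grasp) active — suppresses: (-1, 2)
  layer 3 (wander) idle — unchanged: (-1, 2)
  layer 4 (halt) active — inhibits: none
  layer 5 (explore_frontier) idle — unchanged: none
  layer 6 (align_heading) idle — unchanged: none
  → actuator none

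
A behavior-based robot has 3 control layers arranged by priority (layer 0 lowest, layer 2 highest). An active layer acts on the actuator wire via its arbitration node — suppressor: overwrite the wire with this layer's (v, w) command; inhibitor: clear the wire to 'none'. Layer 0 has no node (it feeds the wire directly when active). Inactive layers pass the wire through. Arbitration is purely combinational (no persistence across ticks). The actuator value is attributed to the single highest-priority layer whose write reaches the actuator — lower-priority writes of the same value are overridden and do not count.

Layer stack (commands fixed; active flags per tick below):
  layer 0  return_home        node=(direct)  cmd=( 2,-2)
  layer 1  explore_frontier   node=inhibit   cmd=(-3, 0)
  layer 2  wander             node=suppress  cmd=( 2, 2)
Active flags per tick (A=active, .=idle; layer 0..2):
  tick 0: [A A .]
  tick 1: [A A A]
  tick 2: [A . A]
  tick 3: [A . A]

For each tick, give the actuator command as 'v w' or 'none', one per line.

none
2 2
2 2
2 2

tick 0:
  [0] return_home on; wire := (2, -2)
  [1] explore_frontier on (inhibit); wire := none
  [2] wander off; pass none
  output none
tick 1:
  [0] return_home on; wire := (2, -2)
  [1] explore_frontier on (inhibit); wire := none
  [2] wander on (suppress); wire := (2, 2)
  output (2, 2)
tick 2:
  [0] return_home on; wire := (2, -2)
  [1] explore_frontier off; pass (2, -2)
  [2] wander on (suppress); wire := (2, 2)
  output (2, 2)
tick 3:
  [0] return_home on; wire := (2, -2)
  [1] explore_frontier off; pass (2, -2)
  [2] wander on (suppress); wire := (2, 2)
  output (2, 2)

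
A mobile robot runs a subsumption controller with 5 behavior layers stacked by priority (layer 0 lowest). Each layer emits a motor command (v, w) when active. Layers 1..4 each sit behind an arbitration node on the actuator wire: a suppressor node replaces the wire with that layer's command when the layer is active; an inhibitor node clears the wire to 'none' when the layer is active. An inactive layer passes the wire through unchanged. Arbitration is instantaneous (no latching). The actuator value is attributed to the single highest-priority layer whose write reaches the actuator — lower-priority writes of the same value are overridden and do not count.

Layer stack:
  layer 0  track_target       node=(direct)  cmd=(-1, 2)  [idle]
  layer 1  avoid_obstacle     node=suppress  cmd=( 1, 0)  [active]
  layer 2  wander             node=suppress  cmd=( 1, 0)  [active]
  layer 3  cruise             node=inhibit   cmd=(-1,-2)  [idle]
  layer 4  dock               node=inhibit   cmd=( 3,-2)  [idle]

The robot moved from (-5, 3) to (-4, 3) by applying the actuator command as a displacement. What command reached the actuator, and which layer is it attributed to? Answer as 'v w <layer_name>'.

displacement = (-4, 3) − (-5, 3) = (1, 0)
layer 0 (track_target) idle — none
layer 1 (avoid_obstacle) active — suppresses: (1, 0)
layer 2 (wander) active — suppresses: (1, 0)
layer 3 (cruise) idle — unchanged: (1, 0)
layer 4 (dock) idle — unchanged: (1, 0)
→ actuator (1, 0) — from layer 2 (wander)

1 0 wander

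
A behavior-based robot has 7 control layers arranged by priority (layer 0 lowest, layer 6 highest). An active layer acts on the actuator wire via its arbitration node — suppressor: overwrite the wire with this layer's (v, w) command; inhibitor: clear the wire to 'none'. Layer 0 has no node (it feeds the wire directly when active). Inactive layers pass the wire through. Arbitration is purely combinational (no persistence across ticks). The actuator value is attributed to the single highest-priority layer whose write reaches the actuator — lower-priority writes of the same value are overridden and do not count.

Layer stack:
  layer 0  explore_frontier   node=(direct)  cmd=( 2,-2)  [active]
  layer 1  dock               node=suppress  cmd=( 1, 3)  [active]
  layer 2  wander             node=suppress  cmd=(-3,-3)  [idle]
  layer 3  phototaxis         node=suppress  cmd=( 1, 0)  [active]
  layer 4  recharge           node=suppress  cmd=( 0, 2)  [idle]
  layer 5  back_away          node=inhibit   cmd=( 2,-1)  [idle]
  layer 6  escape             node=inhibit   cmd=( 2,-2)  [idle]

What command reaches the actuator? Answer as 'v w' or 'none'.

[0] explore_frontier on; wire := (2, -2)
[1] dock on (suppress); wire := (1, 3)
[2] wander off; pass (1, 3)
[3] phototaxis on (suppress); wire := (1, 0)
[4] recharge off; pass (1, 0)
[5] back_away off; pass (1, 0)
[6] escape off; pass (1, 0)
output (1, 0)

1 0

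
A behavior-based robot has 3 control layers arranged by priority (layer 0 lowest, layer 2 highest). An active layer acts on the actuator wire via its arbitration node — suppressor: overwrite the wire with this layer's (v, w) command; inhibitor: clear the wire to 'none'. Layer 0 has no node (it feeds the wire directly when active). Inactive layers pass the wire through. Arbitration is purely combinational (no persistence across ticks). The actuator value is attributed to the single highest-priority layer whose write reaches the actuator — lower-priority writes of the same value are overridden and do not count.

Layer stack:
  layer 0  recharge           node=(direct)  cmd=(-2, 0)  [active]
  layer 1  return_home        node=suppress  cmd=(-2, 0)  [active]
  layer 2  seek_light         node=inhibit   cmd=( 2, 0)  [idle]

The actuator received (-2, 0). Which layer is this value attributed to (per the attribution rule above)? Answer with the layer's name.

return_home

L0 recharge: active, feeds wire = (-2, 0)
L1 return_home: active, suppressor → wire = (-2, 0)
L2 seek_light: idle → wire stays (-2, 0)
actuator = (-2, 0)
last writer: layer 1 = return_home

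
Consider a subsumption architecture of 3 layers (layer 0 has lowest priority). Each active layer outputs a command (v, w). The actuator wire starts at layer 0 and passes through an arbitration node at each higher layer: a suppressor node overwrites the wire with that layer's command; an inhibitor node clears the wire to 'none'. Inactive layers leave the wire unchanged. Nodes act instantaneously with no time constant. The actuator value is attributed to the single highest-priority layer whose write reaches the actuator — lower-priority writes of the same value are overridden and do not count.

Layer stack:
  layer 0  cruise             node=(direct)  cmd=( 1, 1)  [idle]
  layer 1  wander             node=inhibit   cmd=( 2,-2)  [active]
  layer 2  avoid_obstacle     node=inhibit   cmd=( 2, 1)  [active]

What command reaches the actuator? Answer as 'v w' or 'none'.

layer 0 (cruise) idle — none
layer 1 (wander) active — inhibits: none
layer 2 (avoid_obstacle) active — inhibits: none
→ actuator none

none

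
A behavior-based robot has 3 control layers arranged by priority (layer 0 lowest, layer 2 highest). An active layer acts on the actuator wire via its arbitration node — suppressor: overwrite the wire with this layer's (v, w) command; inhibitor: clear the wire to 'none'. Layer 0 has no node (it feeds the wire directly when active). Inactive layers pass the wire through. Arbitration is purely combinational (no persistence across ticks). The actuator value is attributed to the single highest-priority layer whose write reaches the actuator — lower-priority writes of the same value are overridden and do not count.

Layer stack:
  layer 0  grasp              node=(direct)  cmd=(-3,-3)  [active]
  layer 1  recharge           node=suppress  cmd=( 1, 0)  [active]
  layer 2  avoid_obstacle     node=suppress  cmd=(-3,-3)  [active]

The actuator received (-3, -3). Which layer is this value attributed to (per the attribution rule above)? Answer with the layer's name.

avoid_obstacle

[0] grasp on; wire := (-3, -3)
[1] recharge on (suppress); wire := (1, 0)
[2] avoid_obstacle on (suppress); wire := (-3, -3)
output (-3, -3)
last writer: layer 2 = avoid_obstacle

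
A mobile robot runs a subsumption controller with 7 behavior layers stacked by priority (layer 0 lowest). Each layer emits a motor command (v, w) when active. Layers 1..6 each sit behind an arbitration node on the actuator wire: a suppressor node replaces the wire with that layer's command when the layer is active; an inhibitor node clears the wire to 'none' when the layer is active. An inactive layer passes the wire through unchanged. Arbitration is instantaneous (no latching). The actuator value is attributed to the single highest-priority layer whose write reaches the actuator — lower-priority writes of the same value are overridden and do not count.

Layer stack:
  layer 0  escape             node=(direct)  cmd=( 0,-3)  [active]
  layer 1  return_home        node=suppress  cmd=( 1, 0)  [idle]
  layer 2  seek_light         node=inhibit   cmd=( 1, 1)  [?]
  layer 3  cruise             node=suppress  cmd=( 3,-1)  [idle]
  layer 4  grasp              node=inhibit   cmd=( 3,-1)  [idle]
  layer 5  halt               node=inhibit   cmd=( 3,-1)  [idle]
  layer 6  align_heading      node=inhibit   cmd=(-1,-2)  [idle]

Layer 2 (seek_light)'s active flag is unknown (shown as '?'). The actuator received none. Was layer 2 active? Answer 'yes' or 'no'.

If layer 2 is active=yes:
  actuator would be none
If layer 2 is active=no:
  actuator would be (0, -3)
Observed none, so layer 2 was active.

yes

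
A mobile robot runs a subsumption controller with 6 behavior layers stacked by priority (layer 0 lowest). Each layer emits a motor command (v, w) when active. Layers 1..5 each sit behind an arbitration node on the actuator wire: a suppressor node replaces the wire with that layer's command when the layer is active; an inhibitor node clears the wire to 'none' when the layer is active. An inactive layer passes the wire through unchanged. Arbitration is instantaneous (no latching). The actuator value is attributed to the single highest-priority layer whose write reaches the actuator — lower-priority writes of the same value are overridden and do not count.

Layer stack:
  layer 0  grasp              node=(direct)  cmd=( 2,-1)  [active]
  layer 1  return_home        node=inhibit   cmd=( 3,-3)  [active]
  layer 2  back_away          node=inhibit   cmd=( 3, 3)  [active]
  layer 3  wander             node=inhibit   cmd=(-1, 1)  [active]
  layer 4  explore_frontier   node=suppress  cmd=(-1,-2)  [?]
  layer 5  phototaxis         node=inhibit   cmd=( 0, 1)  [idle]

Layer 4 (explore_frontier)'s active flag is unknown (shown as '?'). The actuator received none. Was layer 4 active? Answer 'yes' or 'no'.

no

If layer 4 is active=yes:
  actuator would be (-1, -2)
If layer 4 is active=no:
  actuator would be none
Observed none, so layer 4 was idle.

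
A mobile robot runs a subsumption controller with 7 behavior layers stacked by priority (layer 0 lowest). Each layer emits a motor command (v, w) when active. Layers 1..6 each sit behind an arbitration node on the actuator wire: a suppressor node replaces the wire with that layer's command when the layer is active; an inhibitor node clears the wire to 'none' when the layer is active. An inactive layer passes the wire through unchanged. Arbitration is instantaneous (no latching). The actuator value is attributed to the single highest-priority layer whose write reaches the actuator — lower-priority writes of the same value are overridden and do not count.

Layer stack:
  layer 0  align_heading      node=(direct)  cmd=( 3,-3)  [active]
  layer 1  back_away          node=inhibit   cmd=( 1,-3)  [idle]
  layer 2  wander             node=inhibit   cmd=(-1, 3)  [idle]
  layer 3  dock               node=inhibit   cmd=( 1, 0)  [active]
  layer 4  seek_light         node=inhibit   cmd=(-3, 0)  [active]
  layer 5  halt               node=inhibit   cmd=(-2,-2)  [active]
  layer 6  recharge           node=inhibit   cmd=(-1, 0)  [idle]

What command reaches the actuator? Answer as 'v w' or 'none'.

none

L0 align_heading: active, feeds wire = (3, -3)
L1 back_away: idle → wire stays (3, -3)
L2 wander: idle → wire stays (3, -3)
L3 dock: active, inhibitor → wire = none
L4 seek_light: active, inhibitor → wire = none
L5 halt: active, inhibitor → wire = none
L6 recharge: idle → wire stays none
actuator = none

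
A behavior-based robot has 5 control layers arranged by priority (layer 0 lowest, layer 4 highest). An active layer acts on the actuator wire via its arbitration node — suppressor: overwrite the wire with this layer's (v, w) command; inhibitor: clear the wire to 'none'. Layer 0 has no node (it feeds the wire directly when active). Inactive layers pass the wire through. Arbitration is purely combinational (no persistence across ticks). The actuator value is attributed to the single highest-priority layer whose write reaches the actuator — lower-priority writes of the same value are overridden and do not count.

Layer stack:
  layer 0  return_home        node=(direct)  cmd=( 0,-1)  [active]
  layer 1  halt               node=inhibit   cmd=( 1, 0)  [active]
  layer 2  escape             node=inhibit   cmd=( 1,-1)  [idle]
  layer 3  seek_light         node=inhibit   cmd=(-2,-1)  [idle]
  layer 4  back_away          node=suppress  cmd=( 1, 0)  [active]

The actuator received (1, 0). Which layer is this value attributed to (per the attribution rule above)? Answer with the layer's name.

back_away

L0 return_home: active, feeds wire = (0, -1)
L1 halt: active, inhibitor → wire = none
L2 escape: idle → wire stays none
L3 seek_light: idle → wire stays none
L4 back_away: active, suppressor → wire = (1, 0)
actuator = (1, 0)
last writer: layer 4 = back_away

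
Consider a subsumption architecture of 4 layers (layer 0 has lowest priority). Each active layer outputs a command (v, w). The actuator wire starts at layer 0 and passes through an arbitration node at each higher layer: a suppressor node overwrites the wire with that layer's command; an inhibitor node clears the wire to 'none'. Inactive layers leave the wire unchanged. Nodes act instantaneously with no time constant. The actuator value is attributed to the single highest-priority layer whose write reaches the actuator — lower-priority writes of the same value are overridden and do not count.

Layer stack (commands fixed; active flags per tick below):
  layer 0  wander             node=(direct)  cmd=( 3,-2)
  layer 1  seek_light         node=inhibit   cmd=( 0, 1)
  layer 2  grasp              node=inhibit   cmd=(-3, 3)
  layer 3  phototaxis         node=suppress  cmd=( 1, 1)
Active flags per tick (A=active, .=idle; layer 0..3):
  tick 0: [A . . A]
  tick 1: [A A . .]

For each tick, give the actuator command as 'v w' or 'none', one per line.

1 1
none

tick 0:
  L0 wander: active, feeds wire = (3, -2)
  L1 seek_light: idle → wire stays (3, -2)
  L2 grasp: idle → wire stays (3, -2)
  L3 phototaxis: active, suppressor → wire = (1, 1)
  actuator = (1, 1)
tick 1:
  L0 wander: active, feeds wire = (3, -2)
  L1 seek_light: active, inhibitor → wire = none
  L2 grasp: idle → wire stays none
  L3 phototaxis: idle → wire stays none
  actuator = none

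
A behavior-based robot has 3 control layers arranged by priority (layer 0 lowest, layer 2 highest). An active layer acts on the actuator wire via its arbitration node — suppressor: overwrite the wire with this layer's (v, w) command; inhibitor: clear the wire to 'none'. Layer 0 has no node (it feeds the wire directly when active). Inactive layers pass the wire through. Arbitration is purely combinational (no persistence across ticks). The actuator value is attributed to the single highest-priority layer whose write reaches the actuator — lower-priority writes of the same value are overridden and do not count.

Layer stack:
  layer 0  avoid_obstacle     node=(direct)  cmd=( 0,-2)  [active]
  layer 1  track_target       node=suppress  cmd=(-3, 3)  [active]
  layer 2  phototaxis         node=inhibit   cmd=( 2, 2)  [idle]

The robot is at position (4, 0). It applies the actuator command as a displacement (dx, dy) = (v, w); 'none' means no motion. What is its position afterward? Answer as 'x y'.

[0] avoid_obstacle on; wire := (0, -2)
[1] track_target on (suppress); wire := (-3, 3)
[2] phototaxis off; pass (-3, 3)
output (-3, 3)
position: (4, 0) + (-3, 3) = (1, 3)

1 3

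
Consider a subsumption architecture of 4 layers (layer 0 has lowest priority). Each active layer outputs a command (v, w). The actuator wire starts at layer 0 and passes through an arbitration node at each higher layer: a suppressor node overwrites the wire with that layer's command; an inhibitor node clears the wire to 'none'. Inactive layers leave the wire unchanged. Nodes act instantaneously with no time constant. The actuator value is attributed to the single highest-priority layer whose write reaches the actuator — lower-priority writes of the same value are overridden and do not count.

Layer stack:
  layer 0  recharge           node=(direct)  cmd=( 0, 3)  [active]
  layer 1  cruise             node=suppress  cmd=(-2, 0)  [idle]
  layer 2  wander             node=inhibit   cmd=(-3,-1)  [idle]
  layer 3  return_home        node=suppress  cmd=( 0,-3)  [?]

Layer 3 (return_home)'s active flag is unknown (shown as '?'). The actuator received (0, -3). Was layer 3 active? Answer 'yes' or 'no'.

yes

If layer 3 is active=yes:
  actuator would be (0, -3)
If layer 3 is active=no:
  actuator would be (0, 3)
Observed (0, -3), so layer 3 was active.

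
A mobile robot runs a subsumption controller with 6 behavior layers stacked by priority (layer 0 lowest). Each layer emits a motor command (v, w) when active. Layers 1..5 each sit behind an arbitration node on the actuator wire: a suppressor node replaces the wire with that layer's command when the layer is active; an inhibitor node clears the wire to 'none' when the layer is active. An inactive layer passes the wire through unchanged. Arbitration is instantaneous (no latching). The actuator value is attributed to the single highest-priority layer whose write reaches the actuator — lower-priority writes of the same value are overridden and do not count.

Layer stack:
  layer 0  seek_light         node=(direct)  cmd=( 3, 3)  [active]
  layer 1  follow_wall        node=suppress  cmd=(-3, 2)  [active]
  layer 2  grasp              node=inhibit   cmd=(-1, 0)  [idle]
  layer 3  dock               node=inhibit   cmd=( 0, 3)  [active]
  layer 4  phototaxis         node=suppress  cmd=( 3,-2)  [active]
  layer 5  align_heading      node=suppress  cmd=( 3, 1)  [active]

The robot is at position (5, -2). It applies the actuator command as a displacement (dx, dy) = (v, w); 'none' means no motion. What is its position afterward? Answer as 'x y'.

8 -1

layer 0 (seek_light) active — direct: (3, 3)
layer 1 (follow_wall) active — suppresses: (-3, 2)
layer 2 (grasp) idle — unchanged: (-3, 2)
layer 3 (dock) active — inhibits: none
layer 4 (phototaxis) active — suppresses: (3, -2)
layer 5 (align_heading) active — suppresses: (3, 1)
→ actuator (3, 1)
position: (5, -2) + (3, 1) = (8, -1)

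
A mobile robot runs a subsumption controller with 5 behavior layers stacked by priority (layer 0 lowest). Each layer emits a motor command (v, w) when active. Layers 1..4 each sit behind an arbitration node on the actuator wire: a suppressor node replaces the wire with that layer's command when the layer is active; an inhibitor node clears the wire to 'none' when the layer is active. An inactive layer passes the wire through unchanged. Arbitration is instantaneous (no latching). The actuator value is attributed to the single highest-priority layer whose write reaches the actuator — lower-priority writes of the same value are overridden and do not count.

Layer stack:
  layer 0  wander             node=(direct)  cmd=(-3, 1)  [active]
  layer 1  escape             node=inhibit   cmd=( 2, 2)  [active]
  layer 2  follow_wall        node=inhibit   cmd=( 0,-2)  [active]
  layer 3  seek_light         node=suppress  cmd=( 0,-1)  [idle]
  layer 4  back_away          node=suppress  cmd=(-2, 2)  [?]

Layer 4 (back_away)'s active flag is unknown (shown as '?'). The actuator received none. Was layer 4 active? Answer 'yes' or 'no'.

If layer 4 is active=yes:
  actuator would be (-2, 2)
If layer 4 is active=no:
  actuator would be none
Observed none, so layer 4 was idle.

no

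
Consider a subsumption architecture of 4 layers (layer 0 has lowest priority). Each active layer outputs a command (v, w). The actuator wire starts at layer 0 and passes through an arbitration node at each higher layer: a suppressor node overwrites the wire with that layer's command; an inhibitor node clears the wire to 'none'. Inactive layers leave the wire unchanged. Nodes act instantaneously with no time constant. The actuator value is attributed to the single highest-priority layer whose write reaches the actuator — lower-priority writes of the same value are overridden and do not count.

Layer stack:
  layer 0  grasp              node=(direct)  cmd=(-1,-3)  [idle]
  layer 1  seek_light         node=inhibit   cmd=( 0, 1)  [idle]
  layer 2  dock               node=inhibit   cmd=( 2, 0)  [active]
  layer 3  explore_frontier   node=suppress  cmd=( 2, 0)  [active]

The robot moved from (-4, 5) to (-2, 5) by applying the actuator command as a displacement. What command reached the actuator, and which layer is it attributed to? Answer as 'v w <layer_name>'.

displacement = (-2, 5) − (-4, 5) = (2, 0)
layer 0 (grasp) idle — none
layer 1 (seek_light) idle — unchanged: none
layer 2 (dock) active — inhibits: none
layer 3 (explore_frontier) active — suppresses: (2, 0)
→ actuator (2, 0) — from layer 3 (explore_frontier)

2 0 explore_frontier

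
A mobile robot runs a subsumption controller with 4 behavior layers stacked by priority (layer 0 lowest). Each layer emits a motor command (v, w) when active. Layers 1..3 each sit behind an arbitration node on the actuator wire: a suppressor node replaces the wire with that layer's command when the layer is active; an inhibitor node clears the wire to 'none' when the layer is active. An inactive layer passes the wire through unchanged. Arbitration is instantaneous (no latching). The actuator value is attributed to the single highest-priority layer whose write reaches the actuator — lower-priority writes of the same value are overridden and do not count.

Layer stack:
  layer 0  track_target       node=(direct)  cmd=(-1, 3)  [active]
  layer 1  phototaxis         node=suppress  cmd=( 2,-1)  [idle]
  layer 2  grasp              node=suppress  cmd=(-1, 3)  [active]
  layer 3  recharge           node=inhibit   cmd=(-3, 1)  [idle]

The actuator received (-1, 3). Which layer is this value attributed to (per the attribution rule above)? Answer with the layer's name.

[0] track_target on; wire := (-1, 3)
[1] phototaxis off; pass (-1, 3)
[2] grasp on (suppress); wire := (-1, 3)
[3] recharge off; pass (-1, 3)
output (-1, 3)
last writer: layer 2 = grasp

grasp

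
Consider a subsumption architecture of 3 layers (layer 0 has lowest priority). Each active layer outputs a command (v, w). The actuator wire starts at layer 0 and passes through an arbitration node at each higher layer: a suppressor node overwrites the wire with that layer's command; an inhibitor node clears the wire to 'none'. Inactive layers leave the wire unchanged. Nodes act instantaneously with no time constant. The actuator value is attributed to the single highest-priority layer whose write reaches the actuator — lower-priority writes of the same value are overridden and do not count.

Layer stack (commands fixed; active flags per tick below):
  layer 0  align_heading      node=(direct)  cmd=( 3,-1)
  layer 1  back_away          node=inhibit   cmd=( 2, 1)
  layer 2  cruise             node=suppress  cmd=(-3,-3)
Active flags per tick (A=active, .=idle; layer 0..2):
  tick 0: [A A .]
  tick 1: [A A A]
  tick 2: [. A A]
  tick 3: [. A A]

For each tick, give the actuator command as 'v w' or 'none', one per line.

tick 0:
  [0] align_heading on; wire := (3, -1)
  [1] back_away on (inhibit); wire := none
  [2] cruise off; pass none
  output none
tick 1:
  [0] align_heading on; wire := (3, -1)
  [1] back_away on (inhibit); wire := none
  [2] cruise on (suppress); wire := (-3, -3)
  output (-3, -3)
tick 2:
  [0] align_heading off; wire := none
  [1] back_away on (inhibit); wire := none
  [2] cruise on (suppress); wire := (-3, -3)
  output (-3, -3)
tick 3:
  [0] align_heading off; wire := none
  [1] back_away on (inhibit); wire := none
  [2] cruise on (suppress); wire := (-3, -3)
  output (-3, -3)

none
-3 -3
-3 -3
-3 -3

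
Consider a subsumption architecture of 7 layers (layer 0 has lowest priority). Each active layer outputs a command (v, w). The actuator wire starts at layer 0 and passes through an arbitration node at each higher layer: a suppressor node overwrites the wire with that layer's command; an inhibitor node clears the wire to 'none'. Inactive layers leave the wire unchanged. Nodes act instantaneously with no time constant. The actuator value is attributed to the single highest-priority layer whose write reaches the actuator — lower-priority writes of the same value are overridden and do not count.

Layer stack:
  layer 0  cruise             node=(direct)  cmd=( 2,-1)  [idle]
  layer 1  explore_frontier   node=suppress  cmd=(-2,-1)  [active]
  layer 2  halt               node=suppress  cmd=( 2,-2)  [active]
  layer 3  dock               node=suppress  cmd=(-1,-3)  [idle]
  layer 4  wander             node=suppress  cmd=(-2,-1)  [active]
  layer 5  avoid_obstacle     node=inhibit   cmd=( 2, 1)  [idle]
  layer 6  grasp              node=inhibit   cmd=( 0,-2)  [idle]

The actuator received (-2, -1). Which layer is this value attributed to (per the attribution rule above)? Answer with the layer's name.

wander

layer 0 (cruise) idle — none
layer 1 (explore_frontier) active — suppresses: (-2, -1)
layer 2 (halt) active — suppresses: (2, -2)
layer 3 (dock) idle — unchanged: (2, -2)
layer 4 (wander) active — suppresses: (-2, -1)
layer 5 (avoid_obstacle) idle — unchanged: (-2, -1)
layer 6 (grasp) idle — unchanged: (-2, -1)
→ actuator (-2, -1)
last writer: layer 4 = wander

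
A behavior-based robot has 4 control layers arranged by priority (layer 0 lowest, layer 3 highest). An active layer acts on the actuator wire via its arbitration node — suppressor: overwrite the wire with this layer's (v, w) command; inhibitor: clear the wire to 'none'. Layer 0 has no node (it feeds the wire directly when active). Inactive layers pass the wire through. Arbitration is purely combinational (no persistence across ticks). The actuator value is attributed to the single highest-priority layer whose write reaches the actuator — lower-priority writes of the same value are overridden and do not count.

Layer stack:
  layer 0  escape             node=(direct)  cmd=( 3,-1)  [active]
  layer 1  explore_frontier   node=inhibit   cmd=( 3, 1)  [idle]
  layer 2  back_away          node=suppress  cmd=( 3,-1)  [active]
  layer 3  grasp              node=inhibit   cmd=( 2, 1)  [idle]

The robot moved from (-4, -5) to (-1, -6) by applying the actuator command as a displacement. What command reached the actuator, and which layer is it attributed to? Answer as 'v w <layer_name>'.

3 -1 back_away

displacement = (-1, -6) − (-4, -5) = (3, -1)
L0 escape: active, feeds wire = (3, -1)
L1 explore_frontier: idle → wire stays (3, -1)
L2 back_away: active, suppressor → wire = (3, -1)
L3 grasp: idle → wire stays (3, -1)
actuator = (3, -1) — from layer 2 (back_away)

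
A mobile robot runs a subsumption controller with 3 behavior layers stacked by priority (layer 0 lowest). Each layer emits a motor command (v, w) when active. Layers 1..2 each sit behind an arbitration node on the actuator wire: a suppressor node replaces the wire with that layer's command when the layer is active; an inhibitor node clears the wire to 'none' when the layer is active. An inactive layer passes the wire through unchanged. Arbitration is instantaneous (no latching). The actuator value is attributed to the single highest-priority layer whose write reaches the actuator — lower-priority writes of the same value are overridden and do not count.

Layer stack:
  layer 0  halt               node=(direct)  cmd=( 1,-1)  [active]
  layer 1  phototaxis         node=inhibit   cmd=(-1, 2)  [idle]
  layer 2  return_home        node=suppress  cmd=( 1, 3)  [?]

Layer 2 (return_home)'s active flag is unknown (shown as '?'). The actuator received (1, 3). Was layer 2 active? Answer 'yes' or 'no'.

yes

If layer 2 is active=yes:
  actuator would be (1, 3)
If layer 2 is active=no:
  actuator would be (1, -1)
Observed (1, 3), so layer 2 was active.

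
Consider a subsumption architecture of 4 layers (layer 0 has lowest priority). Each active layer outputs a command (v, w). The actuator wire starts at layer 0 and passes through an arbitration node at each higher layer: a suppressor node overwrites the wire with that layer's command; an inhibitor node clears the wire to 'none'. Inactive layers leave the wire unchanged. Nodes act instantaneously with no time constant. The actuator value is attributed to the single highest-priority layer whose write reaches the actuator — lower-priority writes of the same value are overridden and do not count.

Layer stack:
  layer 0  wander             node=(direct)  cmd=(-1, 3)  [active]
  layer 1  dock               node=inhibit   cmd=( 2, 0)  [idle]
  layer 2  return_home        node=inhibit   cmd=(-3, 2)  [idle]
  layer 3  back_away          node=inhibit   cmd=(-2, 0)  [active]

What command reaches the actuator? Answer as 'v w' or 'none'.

layer 0 (wander) active — direct: (-1, 3)
layer 1 (dock) idle — unchanged: (-1, 3)
layer 2 (return_home) idle — unchanged: (-1, 3)
layer 3 (back_away) active — inhibits: none
→ actuator none

none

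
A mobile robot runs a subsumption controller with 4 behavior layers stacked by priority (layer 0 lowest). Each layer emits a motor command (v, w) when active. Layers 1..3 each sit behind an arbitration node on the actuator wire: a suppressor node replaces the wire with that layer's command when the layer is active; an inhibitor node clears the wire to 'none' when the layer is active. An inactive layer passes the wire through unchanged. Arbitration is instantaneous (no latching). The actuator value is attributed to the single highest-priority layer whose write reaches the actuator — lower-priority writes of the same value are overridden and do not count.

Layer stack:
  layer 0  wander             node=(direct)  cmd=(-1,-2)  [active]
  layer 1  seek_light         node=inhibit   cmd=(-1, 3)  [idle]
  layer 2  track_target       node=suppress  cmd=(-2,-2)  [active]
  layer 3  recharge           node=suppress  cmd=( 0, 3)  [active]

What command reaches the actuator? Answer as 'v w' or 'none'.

L0 wander: active, feeds wire = (-1, -2)
L1 seek_light: idle → wire stays (-1, -2)
L2 track_target: active, suppressor → wire = (-2, -2)
L3 recharge: active, suppressor → wire = (0, 3)
actuator = (0, 3)

0 3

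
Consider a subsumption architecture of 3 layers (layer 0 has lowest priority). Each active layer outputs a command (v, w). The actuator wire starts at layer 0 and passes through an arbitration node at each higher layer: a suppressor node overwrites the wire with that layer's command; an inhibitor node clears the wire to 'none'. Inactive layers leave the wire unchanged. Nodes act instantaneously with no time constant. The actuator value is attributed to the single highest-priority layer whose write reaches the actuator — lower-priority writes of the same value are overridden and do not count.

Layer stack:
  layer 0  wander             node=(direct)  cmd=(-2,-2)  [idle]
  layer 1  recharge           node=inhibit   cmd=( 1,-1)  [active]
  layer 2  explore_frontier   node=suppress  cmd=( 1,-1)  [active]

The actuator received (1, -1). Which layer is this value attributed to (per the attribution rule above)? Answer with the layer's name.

L0 wander: idle → wire = none
L1 recharge: active, inhibitor → wire = none
L2 explore_frontier: active, suppressor → wire = (1, -1)
actuator = (1, -1)
last writer: layer 2 = explore_frontier

explore_frontier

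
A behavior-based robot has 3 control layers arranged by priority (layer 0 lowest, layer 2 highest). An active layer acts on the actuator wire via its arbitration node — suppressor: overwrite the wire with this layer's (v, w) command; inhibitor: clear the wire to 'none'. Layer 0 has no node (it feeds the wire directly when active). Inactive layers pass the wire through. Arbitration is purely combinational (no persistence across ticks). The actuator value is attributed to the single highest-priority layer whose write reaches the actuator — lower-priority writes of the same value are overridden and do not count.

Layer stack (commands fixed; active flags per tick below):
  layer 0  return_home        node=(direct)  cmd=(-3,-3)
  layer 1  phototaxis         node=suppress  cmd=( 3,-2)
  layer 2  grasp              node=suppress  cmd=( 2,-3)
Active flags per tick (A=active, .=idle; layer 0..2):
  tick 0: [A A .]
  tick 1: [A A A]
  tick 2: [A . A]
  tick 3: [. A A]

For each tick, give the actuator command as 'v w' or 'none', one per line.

tick 0:
  layer 0 (return_home) active — direct: (-3, -3)
  layer 1 (phototaxis) active — suppresses: (3, -2)
  layer 2 (grasp) idle — unchanged: (3, -2)
  → actuator (3, -2)
tick 1:
  layer 0 (return_home) active — direct: (-3, -3)
  layer 1 (phototaxis) active — suppresses: (3, -2)
  layer 2 (grasp) active — suppresses: (2, -3)
  → actuator (2, -3)
tick 2:
  layer 0 (return_home) active — direct: (-3, -3)
  layer 1 (phototaxis) idle — unchanged: (-3, -3)
  layer 2 (grasp) active — suppresses: (2, -3)
  → actuator (2, -3)
tick 3:
  layer 0 (return_home) idle — none
  layer 1 (phototaxis) active — suppresses: (3, -2)
  layer 2 (grasp) active — suppresses: (2, -3)
  → actuator (2, -3)

3 -2
2 -3
2 -3
2 -3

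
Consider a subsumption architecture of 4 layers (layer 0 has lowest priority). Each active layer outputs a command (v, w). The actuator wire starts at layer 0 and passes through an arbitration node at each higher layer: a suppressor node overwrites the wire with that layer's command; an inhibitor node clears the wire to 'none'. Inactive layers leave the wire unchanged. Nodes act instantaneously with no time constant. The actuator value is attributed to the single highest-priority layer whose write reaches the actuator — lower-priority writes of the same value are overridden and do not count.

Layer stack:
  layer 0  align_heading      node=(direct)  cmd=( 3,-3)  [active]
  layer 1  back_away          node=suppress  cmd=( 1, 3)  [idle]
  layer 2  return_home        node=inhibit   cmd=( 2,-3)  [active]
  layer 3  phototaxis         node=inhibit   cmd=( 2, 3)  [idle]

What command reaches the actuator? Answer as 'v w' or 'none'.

none

L0 align_heading: active, feeds wire = (3, -3)
L1 back_away: idle → wire stays (3, -3)
L2 return_home: active, inhibitor → wire = none
L3 phototaxis: idle → wire stays none
actuator = none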